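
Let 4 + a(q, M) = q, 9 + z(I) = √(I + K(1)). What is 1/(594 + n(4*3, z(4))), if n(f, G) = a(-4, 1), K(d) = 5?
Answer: 1/586 ≈ 0.0017065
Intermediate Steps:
z(I) = -9 + √(5 + I) (z(I) = -9 + √(I + 5) = -9 + √(5 + I))
a(q, M) = -4 + q
n(f, G) = -8 (n(f, G) = -4 - 4 = -8)
1/(594 + n(4*3, z(4))) = 1/(594 - 8) = 1/586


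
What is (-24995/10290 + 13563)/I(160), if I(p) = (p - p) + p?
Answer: 5581531/65856 ≈ 84.754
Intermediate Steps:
I(p) = p (I(p) = 0 + p = p)
(-24995/10290 + 13563)/I(160) = (-24995/10290 + 13563)/160 = (-24995*1/10290 + 13563)*(1/160) = (-4999/2058 + 13563)*(1/160) = (27907655/2058)*(1/160) = 5581531/65856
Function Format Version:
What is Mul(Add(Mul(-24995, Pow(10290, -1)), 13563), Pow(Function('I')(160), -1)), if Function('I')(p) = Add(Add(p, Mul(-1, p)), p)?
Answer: Rational(5581531, 65856) ≈ 84.754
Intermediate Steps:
Function('I')(p) = p (Function('I')(p) = Add(0, p) = p)
Mul(Add(Mul(-24995, Pow(10290, -1)), 13563), Pow(Function('I')(160), -1)) = Mul(Add(Mul(-24995, Pow(10290, -1)), 13563), Pow(160, -1)) = Mul(Add(Mul(-24995, Rational(1, 10290)), 13563), Rational(1, 160)) = Mul(Add(Rational(-4999, 2058), 13563), Rational(1, 160)) = Mul(Rational(27907655, 2058), Rational(1, 160)) = Rational(5581531, 65856)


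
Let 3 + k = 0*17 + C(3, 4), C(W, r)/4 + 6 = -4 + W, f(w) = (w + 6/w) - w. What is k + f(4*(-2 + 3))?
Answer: -59/2 ≈ -29.500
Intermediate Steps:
f(w) = 6/w
C(W, r) = -40 + 4*W (C(W, r) = -24 + 4*(-4 + W) = -24 + (-16 + 4*W) = -40 + 4*W)
k = -31 (k = -3 + (0*17 + (-40 + 4*3)) = -3 + (0 + (-40 + 12)) = -3 + (0 - 28) = -3 - 28 = -31)
k + f(4*(-2 + 3)) = -31 + 6/((4*(-2 + 3))) = -31 + 6/((4*1)) = -31 + 6/4 = -31 + 6*(¼) = -31 + 3/2 = -59/2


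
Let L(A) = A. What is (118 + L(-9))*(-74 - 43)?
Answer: -12753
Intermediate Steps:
(118 + L(-9))*(-74 - 43) = (118 - 9)*(-74 - 43) = 109*(-117) = -12753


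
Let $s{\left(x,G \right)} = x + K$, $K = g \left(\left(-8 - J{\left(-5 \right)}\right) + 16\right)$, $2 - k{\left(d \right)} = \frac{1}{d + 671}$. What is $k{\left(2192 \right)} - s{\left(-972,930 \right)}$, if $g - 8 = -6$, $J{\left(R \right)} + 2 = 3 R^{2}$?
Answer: $\frac{3160751}{2863} \approx 1104.0$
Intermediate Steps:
$J{\left(R \right)} = -2 + 3 R^{2}$
$k{\left(d \right)} = 2 - \frac{1}{671 + d}$ ($k{\left(d \right)} = 2 - \frac{1}{d + 671} = 2 - \frac{1}{671 + d}$)
$g = 2$ ($g = 8 - 6 = 2$)
$K = -130$ ($K = 2 \left(\left(-8 - \left(-2 + 3 \left(-5\right)^{2}\right)\right) + 16\right) = 2 \left(\left(-8 - \left(-2 + 3 \cdot 25\right)\right) + 16\right) = 2 \left(\left(-8 - \left(-2 + 75\right)\right) + 16\right) = 2 \left(\left(-8 - 73\right) + 16\right) = 2 \left(-81 + 16\right) = 2 \left(-65\right) = -130$)
$s{\left(x,G \right)} = -130 + x$ ($s{\left(x,G \right)} = x - 130 = -130 + x$)
$k{\left(2192 \right)} - s{\left(-972,930 \right)} = \frac{1341 + 2 \cdot 2192}{671 + 2192} - \left(-130 - 972\right) = \frac{1341 + 4384}{2863} - -1102 = \frac{1}{2863} \cdot 5725 + 1102 = \frac{5725}{2863} + 1102 = \frac{3160751}{2863}$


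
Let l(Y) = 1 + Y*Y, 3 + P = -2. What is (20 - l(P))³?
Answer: -216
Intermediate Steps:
P = -5 (P = -3 - 2 = -5)
l(Y) = 1 + Y²
(20 - l(P))³ = (20 - (1 + (-5)²))³ = (20 - (1 + 25))³ = (20 - 1*26)³ = (20 - 26)³ = (-6)³ = -216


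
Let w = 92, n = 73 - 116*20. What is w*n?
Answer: -206724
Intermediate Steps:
n = -2247 (n = 73 - 2320 = -2247)
w*n = 92*(-2247) = -206724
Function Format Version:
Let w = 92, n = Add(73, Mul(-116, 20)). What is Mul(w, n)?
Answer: -206724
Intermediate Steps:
n = -2247 (n = Add(73, -2320) = -2247)
Mul(w, n) = Mul(92, -2247) = -206724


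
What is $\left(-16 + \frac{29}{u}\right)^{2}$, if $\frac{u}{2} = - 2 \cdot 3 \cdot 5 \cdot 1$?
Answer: $\frac{978121}{3600} \approx 271.7$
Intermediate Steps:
$u = -60$ ($u = 2 - 2 \cdot 3 \cdot 5 \cdot 1 = 2 \left(-2\right) 15 \cdot 1 = 2 \left(\left(-30\right) 1\right) = 2 \left(-30\right) = -60$)
$\left(-16 + \frac{29}{u}\right)^{2} = \left(-16 + \frac{29}{-60}\right)^{2} = \left(-16 + 29 \left(- \frac{1}{60}\right)\right)^{2} = \left(-16 - \frac{29}{60}\right)^{2} = \left(- \frac{989}{60}\right)^{2} = \frac{978121}{3600}$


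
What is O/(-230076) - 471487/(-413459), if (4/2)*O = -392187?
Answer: 126369643619/63417995256 ≈ 1.9926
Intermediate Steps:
O = -392187/2 (O = (1/2)*(-392187) = -392187/2 ≈ -1.9609e+5)
O/(-230076) - 471487/(-413459) = -392187/2/(-230076) - 471487/(-413459) = -392187/2*(-1/230076) - 471487*(-1/413459) = 130729/153384 + 471487/413459 = 126369643619/63417995256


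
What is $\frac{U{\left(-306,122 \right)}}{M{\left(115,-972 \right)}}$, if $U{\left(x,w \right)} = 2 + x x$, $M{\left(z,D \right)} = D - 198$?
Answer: $- \frac{46819}{585} \approx -80.032$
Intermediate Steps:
$M{\left(z,D \right)} = -198 + D$
$U{\left(x,w \right)} = 2 + x^{2}$
$\frac{U{\left(-306,122 \right)}}{M{\left(115,-972 \right)}} = \frac{2 + \left(-306\right)^{2}}{-198 - 972} = \frac{2 + 93636}{-1170} = 93638 \left(- \frac{1}{1170}\right) = - \frac{46819}{585}$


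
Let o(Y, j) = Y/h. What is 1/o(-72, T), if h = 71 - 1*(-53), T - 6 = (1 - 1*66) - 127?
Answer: -31/18 ≈ -1.7222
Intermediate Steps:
T = -186 (T = 6 + ((1 - 1*66) - 127) = 6 + ((1 - 66) - 127) = 6 + (-65 - 127) = 6 - 192 = -186)
h = 124 (h = 71 + 53 = 124)
o(Y, j) = Y/124
1/o(-72, T) = 1/((1/124)*(-72)) = 1/(-18/31) = -31/18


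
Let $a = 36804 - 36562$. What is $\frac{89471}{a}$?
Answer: $\frac{89471}{242} \approx 369.71$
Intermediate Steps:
$a = 242$
$\frac{89471}{a} = \frac{89471}{242}$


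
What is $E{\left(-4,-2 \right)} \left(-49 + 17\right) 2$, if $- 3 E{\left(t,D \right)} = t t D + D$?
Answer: $- \frac{2176}{3} \approx -725.33$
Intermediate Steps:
$E{\left(t,D \right)} = - \frac{D}{3} - \frac{D t^{2}}{3}$ ($E{\left(t,D \right)} = - \frac{t t D + D}{3} = - \frac{t^{2} D + D}{3} = - \frac{D t^{2} + D}{3} = - \frac{D + D t^{2}}{3} = - \frac{D}{3} - \frac{D t^{2}}{3}$)
$E{\left(-4,-2 \right)} \left(-49 + 17\right) 2 = \left(- \frac{1}{3}\right) \left(-2\right) \left(1 + \left(-4\right)^{2}\right) \left(-49 + 17\right) 2 = \left(- \frac{1}{3}\right) \left(-2\right) \left(1 + 16\right) \left(-32\right) 2 = \left(- \frac{1}{3}\right) \left(-2\right) 17 \left(-32\right) 2 = \frac{34}{3} \left(-32\right) 2 = \left(- \frac{1088}{3}\right) 2 = - \frac{2176}{3}$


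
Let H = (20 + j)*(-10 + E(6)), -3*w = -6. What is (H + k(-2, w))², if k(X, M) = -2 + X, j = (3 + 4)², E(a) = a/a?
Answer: 390625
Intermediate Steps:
E(a) = 1
w = 2 (w = -⅓*(-6) = 2)
j = 49 (j = 7² = 49)
H = -621 (H = (20 + 49)*(-10 + 1) = 69*(-9) = -621)
(H + k(-2, w))² = (-621 + (-2 - 2))² = (-621 - 4)² = (-625)² = 390625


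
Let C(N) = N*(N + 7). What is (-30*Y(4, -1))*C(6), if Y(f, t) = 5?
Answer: -11700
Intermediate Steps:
C(N) = N*(7 + N)
(-30*Y(4, -1))*C(6) = (-30*5)*(6*(7 + 6)) = -900*13 = -150*78 = -11700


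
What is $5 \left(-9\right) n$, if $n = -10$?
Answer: $450$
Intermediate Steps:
$5 \left(-9\right) n = 5 \left(-9\right) \left(-10\right) = \left(-45\right) \left(-10\right) = 450$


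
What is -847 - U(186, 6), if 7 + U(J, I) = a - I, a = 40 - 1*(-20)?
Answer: -894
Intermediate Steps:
a = 60 (a = 40 + 20 = 60)
U(J, I) = 53 - I (U(J, I) = -7 + (60 - I) = 53 - I)
-847 - U(186, 6) = -847 - (53 - 1*6) = -847 - (53 - 6) = -847 - 1*47 = -847 - 47 = -894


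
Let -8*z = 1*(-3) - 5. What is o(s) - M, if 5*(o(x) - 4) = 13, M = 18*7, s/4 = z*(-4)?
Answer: -597/5 ≈ -119.40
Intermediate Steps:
z = 1 (z = -(1*(-3) - 5)/8 = -(-3 - 5)/8 = -⅛*(-8) = 1)
s = -16 (s = 4*(1*(-4)) = 4*(-4) = -16)
M = 126
o(x) = 33/5 (o(x) = 4 + (⅕)*13 = 4 + 13/5 = 33/5)
o(s) - M = 33/5 - 1*126 = 33/5 - 126 = -597/5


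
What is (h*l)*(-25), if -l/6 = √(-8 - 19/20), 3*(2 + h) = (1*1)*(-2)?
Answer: -40*I*√895 ≈ -1196.7*I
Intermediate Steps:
h = -8/3 (h = -2 + ((1*1)*(-2))/3 = -2 + (1*(-2))/3 = -2 + (⅓)*(-2) = -2 - ⅔ = -8/3 ≈ -2.6667)
l = -3*I*√895/5 (l = -6*√(-8 - 19/20) = -3*I*√895/5 ≈ -17.95*I)
(h*l)*(-25) = -(-8)*I*√895/5*(-25) = (8*I*√895/5)*(-25) = -40*I*√895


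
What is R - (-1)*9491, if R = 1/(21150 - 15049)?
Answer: 57904592/6101 ≈ 9491.0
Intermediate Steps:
R = 1/6101 ≈ 0.00016391
R - (-1)*9491 = 1/6101 - (-1)*9491 = 1/6101 - 1*(-9491) = 1/6101 + 9491 = 57904592/6101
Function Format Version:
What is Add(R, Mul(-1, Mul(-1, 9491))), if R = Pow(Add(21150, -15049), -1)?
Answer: Rational(57904592, 6101) ≈ 9491.0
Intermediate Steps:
R = Rational(1, 6101) (R = Pow(6101, -1) = Rational(1, 6101) ≈ 0.00016391)
Add(R, Mul(-1, Mul(-1, 9491))) = Add(Rational(1, 6101), Mul(-1, Mul(-1, 9491))) = Add(Rational(1, 6101), Mul(-1, -9491)) = Add(Rational(1, 6101), 9491) = Rational(57904592, 6101)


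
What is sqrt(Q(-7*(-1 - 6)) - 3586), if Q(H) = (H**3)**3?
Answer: sqrt(1628413597906863) ≈ 4.0354e+7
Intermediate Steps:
Q(H) = H**9
sqrt(Q(-7*(-1 - 6)) - 3586) = sqrt((-7*(-1 - 6))**9 - 3586) = sqrt((-7*(-7))**9 - 3586) = sqrt(49**9 - 3586) = sqrt(1628413597910449 - 3586) = sqrt(1628413597906863)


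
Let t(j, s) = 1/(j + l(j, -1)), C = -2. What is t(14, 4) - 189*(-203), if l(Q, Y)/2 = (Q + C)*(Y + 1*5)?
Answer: 4220371/110 ≈ 38367.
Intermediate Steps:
l(Q, Y) = 2*(-2 + Q)*(5 + Y) (l(Q, Y) = 2*((Q - 2)*(Y + 1*5)) = 2*((-2 + Q)*(Y + 5)) = 2*((-2 + Q)*(5 + Y)) = 2*(-2 + Q)*(5 + Y))
t(j, s) = 1/(-16 + 9*j) (t(j, s) = 1/(j + (-20 - 4*(-1) + 10*j + 2*j*(-1))) = 1/(j + (-20 + 4 + 10*j - 2*j)) = 1/(j + (-16 + 8*j)) = 1/(-16 + 9*j))
t(14, 4) - 189*(-203) = 1/(-16 + 9*14) - 189*(-203) = 1/(-16 + 126) + 38367 = 1/110 + 38367 = 4220371/110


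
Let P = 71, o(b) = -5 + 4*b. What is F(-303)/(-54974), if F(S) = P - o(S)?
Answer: -644/27487 ≈ -0.023429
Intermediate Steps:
F(S) = 76 - 4*S (F(S) = 71 - (-5 + 4*S) = 71 + (5 - 4*S) = 76 - 4*S)
F(-303)/(-54974) = (76 - 4*(-303))/(-54974) = (76 + 1212)*(-1/54974) = 1288*(-1/54974) = -644/27487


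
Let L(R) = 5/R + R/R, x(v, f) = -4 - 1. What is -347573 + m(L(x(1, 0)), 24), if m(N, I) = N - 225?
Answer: -347798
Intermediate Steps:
x(v, f) = -5
L(R) = 1 + 5/R (L(R) = 5/R + 1 = 1 + 5/R)
m(N, I) = -225 + N
-347573 + m(L(x(1, 0)), 24) = -347573 + (-225 + (5 - 5)/(-5)) = -347573 + (-225 - ⅕*0) = -347573 + (-225 + 0) = -347573 - 225 = -347798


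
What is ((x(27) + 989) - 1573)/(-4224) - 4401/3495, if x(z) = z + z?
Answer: -2789579/2460480 ≈ -1.1338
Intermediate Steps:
x(z) = 2*z
((x(27) + 989) - 1573)/(-4224) - 4401/3495 = ((2*27 + 989) - 1573)/(-4224) - 4401/3495 = ((54 + 989) - 1573)*(-1/4224) - 4401*1/3495 = (1043 - 1573)*(-1/4224) - 1467/1165 = -530*(-1/4224) - 1467/1165 = 265/2112 - 1467/1165 = -2789579/2460480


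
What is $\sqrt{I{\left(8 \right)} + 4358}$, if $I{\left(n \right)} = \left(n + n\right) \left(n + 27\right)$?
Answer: $\sqrt{4918} \approx 70.128$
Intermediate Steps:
$I{\left(n \right)} = 2 n \left(27 + n\right)$
$\sqrt{I{\left(8 \right)} + 4358} = \sqrt{2 \cdot 8 \left(27 + 8\right) + 4358} = \sqrt{2 \cdot 8 \cdot 35 + 4358} = \sqrt{560 + 4358} = \sqrt{4918}$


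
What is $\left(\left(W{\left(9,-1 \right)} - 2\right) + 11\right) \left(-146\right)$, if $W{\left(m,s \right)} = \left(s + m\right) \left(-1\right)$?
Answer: $-146$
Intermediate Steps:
$W{\left(m,s \right)} = - m - s$ ($W{\left(m,s \right)} = \left(m + s\right) \left(-1\right) = - m - s$)
$\left(\left(W{\left(9,-1 \right)} - 2\right) + 11\right) \left(-146\right) = \left(\left(\left(\left(-1\right) 9 - -1\right) - 2\right) + 11\right) \left(-146\right) = \left(\left(\left(-9 + 1\right) - 2\right) + 11\right) \left(-146\right) = \left(\left(-8 - 2\right) + 11\right) \left(-146\right) = \left(-10 + 11\right) \left(-146\right) = 1 \left(-146\right) = -146$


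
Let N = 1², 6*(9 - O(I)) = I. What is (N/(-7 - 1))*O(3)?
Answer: -17/16 ≈ -1.0625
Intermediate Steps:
O(I) = 9 - I/6
N = 1
(N/(-7 - 1))*O(3) = (1/(-7 - 1))*(9 - ⅙*3) = (1/(-8))*(9 - ½) = (1*(-⅛))*(17/2) = -⅛*17/2 = -17/16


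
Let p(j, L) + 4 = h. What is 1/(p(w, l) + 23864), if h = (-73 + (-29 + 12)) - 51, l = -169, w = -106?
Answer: 1/23719 ≈ 4.2160e-5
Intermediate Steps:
h = -141 (h = (-73 - 17) - 51 = -90 - 51 = -141)
p(j, L) = -145 (p(j, L) = -4 - 141 = -145)
1/(p(w, l) + 23864) = 1/(-145 + 23864) = 1/23719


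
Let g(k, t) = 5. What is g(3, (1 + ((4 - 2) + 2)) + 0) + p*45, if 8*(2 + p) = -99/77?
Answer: -5165/56 ≈ -92.232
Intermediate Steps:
p = -121/56 (p = -2 + (-99/77)/8 = -2 + (-99*1/77)/8 = -2 + (1/8)*(-9/7) = -2 - 9/56 = -121/56 ≈ -2.1607)
g(3, (1 + ((4 - 2) + 2)) + 0) + p*45 = 5 - 121/56*45 = 5 - 5445/56 = -5165/56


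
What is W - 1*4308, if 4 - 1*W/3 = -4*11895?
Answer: 138444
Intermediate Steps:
W = 142752 (W = 12 - (-12)*11895 = 12 - 3*(-47580) = 12 + 142740 = 142752)
W - 1*4308 = 142752 - 1*4308 = 142752 - 4308 = 138444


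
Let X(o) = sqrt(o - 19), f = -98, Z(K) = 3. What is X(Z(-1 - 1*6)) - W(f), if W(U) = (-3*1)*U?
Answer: -294 + 4*I ≈ -294.0 + 4.0*I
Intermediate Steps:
X(o) = sqrt(-19 + o)
W(U) = -3*U
X(Z(-1 - 1*6)) - W(f) = sqrt(-19 + 3) - (-3)*(-98) = sqrt(-16) - 1*294 = 4*I - 294 = -294 + 4*I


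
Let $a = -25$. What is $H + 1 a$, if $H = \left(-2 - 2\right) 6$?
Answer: $-49$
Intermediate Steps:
$H = -24$ ($H = \left(-4\right) 6 = -24$)
$H + 1 a = -24 + 1 \left(-25\right) = -24 - 25 = -49$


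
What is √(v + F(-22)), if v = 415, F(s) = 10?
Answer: 5*√17 ≈ 20.616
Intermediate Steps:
√(v + F(-22)) = √(415 + 10) = √425 = 5*√17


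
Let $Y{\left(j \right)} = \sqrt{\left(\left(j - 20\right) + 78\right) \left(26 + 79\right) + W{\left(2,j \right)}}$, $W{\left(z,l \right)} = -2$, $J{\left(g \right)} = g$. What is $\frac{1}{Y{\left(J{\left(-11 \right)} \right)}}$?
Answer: $\frac{\sqrt{4933}}{4933} \approx 0.014238$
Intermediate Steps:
$Y{\left(j \right)} = \sqrt{6088 + 105 j}$ ($Y{\left(j \right)} = \sqrt{\left(\left(j - 20\right) + 78\right) \left(26 + 79\right) - 2} = \sqrt{\left(\left(j - 20\right) + 78\right) 105 - 2} = \sqrt{\left(\left(-20 + j\right) + 78\right) 105 - 2} = \sqrt{\left(58 + j\right) 105 - 2} = \sqrt{\left(6090 + 105 j\right) - 2} = \sqrt{6088 + 105 j}$)
$\frac{1}{Y{\left(J{\left(-11 \right)} \right)}} = \frac{1}{\sqrt{6088 + 105 \left(-11\right)}} = \frac{1}{\sqrt{6088 - 1155}} = \frac{1}{\sqrt{4933}} = \frac{\sqrt{4933}}{4933}$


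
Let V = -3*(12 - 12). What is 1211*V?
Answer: 0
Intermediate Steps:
V = 0 (V = -3*0 = 0)
1211*V = 1211*0 = 0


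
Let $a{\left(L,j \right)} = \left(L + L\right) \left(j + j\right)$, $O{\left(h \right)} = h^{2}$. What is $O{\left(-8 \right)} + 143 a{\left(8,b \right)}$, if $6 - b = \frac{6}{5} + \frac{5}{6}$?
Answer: $\frac{273232}{15} \approx 18215.0$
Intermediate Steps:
$b = \frac{119}{30}$ ($b = 6 - \left(\frac{6}{5} + \frac{5}{6}\right) = 6 - \frac{61}{30} = \frac{119}{30} \approx 3.9667$)
$a{\left(L,j \right)} = 4 L j$ ($a{\left(L,j \right)} = 2 L 2 j = 4 L j$)
$O{\left(-8 \right)} + 143 a{\left(8,b \right)} = \left(-8\right)^{2} + 143 \cdot 4 \cdot 8 \cdot \frac{119}{30} = 64 + 143 \cdot \frac{1904}{15} = 64 + \frac{272272}{15} = \frac{273232}{15}$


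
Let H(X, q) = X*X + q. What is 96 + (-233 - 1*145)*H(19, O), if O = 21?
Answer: -144300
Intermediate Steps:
H(X, q) = q + X² (H(X, q) = X² + q = q + X²)
96 + (-233 - 1*145)*H(19, O) = 96 + (-233 - 1*145)*(21 + 19²) = 96 + (-233 - 145)*(21 + 361) = 96 - 378*382 = 96 - 144396 = -144300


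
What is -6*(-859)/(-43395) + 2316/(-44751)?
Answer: -36794386/215774405 ≈ -0.17052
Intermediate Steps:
-6*(-859)/(-43395) + 2316/(-44751) = 5154*(-1/43395) + 2316*(-1/44751) = -1718/14465 - 772/14917 = -36794386/215774405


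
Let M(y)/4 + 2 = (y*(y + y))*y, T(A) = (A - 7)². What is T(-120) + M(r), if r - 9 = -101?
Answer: -6213383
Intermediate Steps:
T(A) = (-7 + A)²
r = -92 (r = 9 - 101 = -92)
M(y) = -8 + 8*y³ (M(y) = -8 + 4*((y*(y + y))*y) = -8 + 4*((y*(2*y))*y) = -8 + 4*((2*y²)*y) = -8 + 4*(2*y³) = -8 + 8*y³)
T(-120) + M(r) = (-7 - 120)² + (-8 + 8*(-92)³) = (-127)² + (-8 + 8*(-778688)) = 16129 + (-8 - 6229504) = 16129 - 6229512 = -6213383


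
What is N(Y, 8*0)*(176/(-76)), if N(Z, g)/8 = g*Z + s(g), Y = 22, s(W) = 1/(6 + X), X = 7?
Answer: -352/247 ≈ -1.4251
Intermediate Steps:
s(W) = 1/13 (s(W) = 1/(6 + 7) = 1/13)
N(Z, g) = 8/13 + 8*Z*g (N(Z, g) = 8*(g*Z + 1/13) = 8*(Z*g + 1/13) = 8*(1/13 + Z*g) = 8/13 + 8*Z*g)
N(Y, 8*0)*(176/(-76)) = (8/13 + 8*22*(8*0))*(176/(-76)) = (8/13 + 8*22*0)*(176*(-1/76)) = (8/13 + 0)*(-44/19) = (8/13)*(-44/19) = -352/247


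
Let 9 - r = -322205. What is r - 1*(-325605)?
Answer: 647819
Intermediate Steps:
r = 322214 (r = 9 - 1*(-322205) = 9 + 322205 = 322214)
r - 1*(-325605) = 322214 - 1*(-325605) = 322214 + 325605 = 647819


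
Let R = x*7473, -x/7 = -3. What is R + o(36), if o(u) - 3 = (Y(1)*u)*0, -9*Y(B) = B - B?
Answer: 156936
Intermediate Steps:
Y(B) = 0 (Y(B) = -(B - B)/9 = -1/9*0 = 0)
x = 21 (x = -7*(-3) = 21)
o(u) = 3 (o(u) = 3 + (0*u)*0 = 3 + 0*0 = 3 + 0 = 3)
R = 156933 (R = 21*7473 = 156933)
R + o(36) = 156933 + 3 = 156936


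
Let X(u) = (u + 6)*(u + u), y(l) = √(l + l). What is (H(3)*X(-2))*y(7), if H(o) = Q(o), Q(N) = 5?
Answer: -80*√14 ≈ -299.33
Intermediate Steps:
H(o) = 5
y(l) = √2*√l (y(l) = √(2*l) = √2*√l)
X(u) = 2*u*(6 + u) (X(u) = (6 + u)*(2*u) = 2*u*(6 + u))
(H(3)*X(-2))*y(7) = (5*(2*(-2)*(6 - 2)))*(√2*√7) = (5*(2*(-2)*4))*√14 = (5*(-16))*√14 = -80*√14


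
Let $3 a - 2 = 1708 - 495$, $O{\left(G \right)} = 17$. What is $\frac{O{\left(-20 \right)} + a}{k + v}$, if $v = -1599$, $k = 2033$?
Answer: $\frac{211}{217} \approx 0.97235$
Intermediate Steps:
$a = 405$ ($a = \frac{2}{3} + \frac{1708 - 495}{3} = \frac{2}{3} + \frac{1}{3} \cdot 1213 = \frac{2}{3} + \frac{1213}{3} = 405$)
$\frac{O{\left(-20 \right)} + a}{k + v} = \frac{17 + 405}{2033 - 1599} = \frac{422}{434} = 422 \cdot \frac{1}{434} = \frac{211}{217}$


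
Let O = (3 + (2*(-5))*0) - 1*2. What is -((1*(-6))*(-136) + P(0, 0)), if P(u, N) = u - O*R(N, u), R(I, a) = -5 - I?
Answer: -821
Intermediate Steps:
O = 1 (O = (3 - 10*0) - 2 = (3 + 0) - 2 = 3 - 2 = 1)
P(u, N) = 5 + N + u (P(u, N) = u - (-5 - N) = u + (5 + N) = 5 + N + u)
-((1*(-6))*(-136) + P(0, 0)) = -((1*(-6))*(-136) + (5 + 0 + 0)) = -(-6*(-136) + 5) = -(816 + 5) = -1*821 = -821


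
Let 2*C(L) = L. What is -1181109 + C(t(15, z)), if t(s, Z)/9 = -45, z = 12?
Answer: -2362623/2 ≈ -1.1813e+6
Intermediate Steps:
t(s, Z) = -405 (t(s, Z) = 9*(-45) = -405)
C(L) = L/2
-1181109 + C(t(15, z)) = -1181109 + (½)*(-405) = -1181109 - 405/2 = -2362623/2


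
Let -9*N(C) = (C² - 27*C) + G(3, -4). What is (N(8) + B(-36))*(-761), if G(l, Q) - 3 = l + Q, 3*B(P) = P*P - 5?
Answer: -340167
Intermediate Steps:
B(P) = -5/3 + P²/3 (B(P) = (P*P - 5)/3 = (P² - 5)/3 = (-5 + P²)/3 = -5/3 + P²/3)
G(l, Q) = 3 + Q + l (G(l, Q) = 3 + (l + Q) = 3 + (Q + l) = 3 + Q + l)
N(C) = -2/9 + 3*C - C²/9 (N(C) = -((C² - 27*C) + (3 - 4 + 3))/9 = -((C² - 27*C) + 2)/9 = -(2 + C² - 27*C)/9 = -2/9 + 3*C - C²/9)
(N(8) + B(-36))*(-761) = ((-2/9 + 3*8 - ⅑*8²) + (-5/3 + (⅓)*(-36)²))*(-761) = ((-2/9 + 24 - ⅑*64) + (-5/3 + (⅓)*1296))*(-761) = ((-2/9 + 24 - 64/9) + (-5/3 + 432))*(-761) = (50/3 + 1291/3)*(-761) = 447*(-761) = -340167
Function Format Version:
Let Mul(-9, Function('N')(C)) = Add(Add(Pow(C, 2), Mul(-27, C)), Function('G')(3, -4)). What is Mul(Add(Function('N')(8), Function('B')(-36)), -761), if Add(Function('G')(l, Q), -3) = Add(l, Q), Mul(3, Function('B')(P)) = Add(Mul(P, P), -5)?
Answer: -340167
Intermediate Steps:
Function('B')(P) = Add(Rational(-5, 3), Mul(Rational(1, 3), Pow(P, 2))) (Function('B')(P) = Mul(Rational(1, 3), Add(Mul(P, P), -5)) = Mul(Rational(1, 3), Add(Pow(P, 2), -5)) = Mul(Rational(1, 3), Add(-5, Pow(P, 2))) = Add(Rational(-5, 3), Mul(Rational(1, 3), Pow(P, 2))))
Function('G')(l, Q) = Add(3, Q, l) (Function('G')(l, Q) = Add(3, Add(l, Q)) = Add(3, Add(Q, l)) = Add(3, Q, l))
Function('N')(C) = Add(Rational(-2, 9), Mul(3, C), Mul(Rational(-1, 9), Pow(C, 2))) (Function('N')(C) = Mul(Rational(-1, 9), Add(Add(Pow(C, 2), Mul(-27, C)), Add(3, -4, 3))) = Mul(Rational(-1, 9), Add(Add(Pow(C, 2), Mul(-27, C)), 2)) = Mul(Rational(-1, 9), Add(2, Pow(C, 2), Mul(-27, C))) = Add(Rational(-2, 9), Mul(3, C), Mul(Rational(-1, 9), Pow(C, 2))))
Mul(Add(Function('N')(8), Function('B')(-36)), -761) = Mul(Add(Add(Rational(-2, 9), Mul(3, 8), Mul(Rational(-1, 9), Pow(8, 2))), Add(Rational(-5, 3), Mul(Rational(1, 3), Pow(-36, 2)))), -761) = Mul(Add(Add(Rational(-2, 9), 24, Mul(Rational(-1, 9), 64)), Add(Rational(-5, 3), Mul(Rational(1, 3), 1296))), -761) = Mul(Add(Add(Rational(-2, 9), 24, Rational(-64, 9)), Add(Rational(-5, 3), 432)), -761) = Mul(Add(Rational(50, 3), Rational(1291, 3)), -761) = Mul(447, -761) = -340167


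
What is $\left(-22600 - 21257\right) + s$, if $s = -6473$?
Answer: $-50330$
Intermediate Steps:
$\left(-22600 - 21257\right) + s = \left(-22600 - 21257\right) - 6473 = -43857 - 6473 = -50330$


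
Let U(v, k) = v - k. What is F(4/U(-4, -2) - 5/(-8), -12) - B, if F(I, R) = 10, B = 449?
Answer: -439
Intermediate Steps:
F(4/U(-4, -2) - 5/(-8), -12) - B = 10 - 1*449 = 10 - 449 = -439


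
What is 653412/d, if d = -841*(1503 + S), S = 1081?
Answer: -9609/31958 ≈ -0.30068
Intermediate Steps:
d = -2173144 (d = -841*(1503 + 1081) = -841*2584 = -2173144)
653412/d = 653412/(-2173144) = 653412*(-1/2173144) = -9609/31958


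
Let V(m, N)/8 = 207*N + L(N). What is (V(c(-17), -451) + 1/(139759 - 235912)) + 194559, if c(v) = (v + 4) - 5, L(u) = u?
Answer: -53451933466/96153 ≈ -5.5591e+5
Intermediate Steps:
c(v) = -1 + v (c(v) = (4 + v) - 5 = -1 + v)
V(m, N) = 1664*N (V(m, N) = 8*(207*N + N) = 8*(208*N) = 1664*N)
(V(c(-17), -451) + 1/(139759 - 235912)) + 194559 = (1664*(-451) + 1/(139759 - 235912)) + 194559 = (-750464 + 1/(-96153)) + 194559 = (-750464 - 1/96153) + 194559 = -72159364993/96153 + 194559 = -53451933466/96153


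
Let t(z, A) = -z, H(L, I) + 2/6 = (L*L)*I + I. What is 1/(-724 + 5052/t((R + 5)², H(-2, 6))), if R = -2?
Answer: -3/3856 ≈ -0.00077801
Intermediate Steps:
H(L, I) = -⅓ + I + I*L² (H(L, I) = -⅓ + ((L*L)*I + I) = -⅓ + (L²*I + I) = -⅓ + (I*L² + I) = -⅓ + (I + I*L²) = -⅓ + I + I*L²)
1/(-724 + 5052/t((R + 5)², H(-2, 6))) = 1/(-724 + 5052/((-(-2 + 5)²))) = 1/(-724 + 5052/((-1*3²))) = 1/(-724 + 5052/((-1*9))) = 1/(-724 + 5052/(-9)) = 1/(-724 + 5052*(-⅑)) = 1/(-724 - 1684/3) = 1/(-3856/3) = -3/3856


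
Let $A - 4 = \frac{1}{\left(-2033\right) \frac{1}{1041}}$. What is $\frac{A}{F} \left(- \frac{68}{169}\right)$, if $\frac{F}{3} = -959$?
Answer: $\frac{68884}{141210147} \approx 0.00048781$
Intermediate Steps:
$F = -2877$ ($F = 3 \left(-959\right) = -2877$)
$A = \frac{7091}{2033}$ ($A = 4 + \frac{1}{\left(-2033\right) \frac{1}{1041}} = 4 + \frac{1}{- \frac{2033}{1041}} = 4 - \frac{1041}{2033} = \frac{7091}{2033} \approx 3.4879$)
$\frac{A}{F} \left(- \frac{68}{169}\right) = \frac{7091}{2033 \left(-2877\right)} \left(- \frac{68}{169}\right) = \frac{7091}{2033} \left(- \frac{1}{2877}\right) \left(\left(-68\right) \frac{1}{169}\right) = \left(- \frac{1013}{835563}\right) \left(- \frac{68}{169}\right) = \frac{68884}{141210147}$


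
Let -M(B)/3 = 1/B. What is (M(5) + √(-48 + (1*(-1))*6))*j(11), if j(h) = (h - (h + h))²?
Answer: -363/5 + 363*I*√6 ≈ -72.6 + 889.17*I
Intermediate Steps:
M(B) = -3/B
j(h) = h² (j(h) = (h - 2*h)² = (-h)² = h²)
(M(5) + √(-48 + (1*(-1))*6))*j(11) = (-3/5 + √(-48 + (1*(-1))*6))*11² = (-3*⅕ + √(-48 - 1*6))*121 = (-⅗ + √(-48 - 6))*121 = (-⅗ + √(-54))*121 = (-⅗ + 3*I*√6)*121 = -363/5 + 363*I*√6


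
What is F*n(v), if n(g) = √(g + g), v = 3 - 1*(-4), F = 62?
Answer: 62*√14 ≈ 231.98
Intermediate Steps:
v = 7 (v = 3 + 4 = 7)
n(g) = √2*√g (n(g) = √(2*g) = √2*√g)
F*n(v) = 62*(√2*√7) = 62*√14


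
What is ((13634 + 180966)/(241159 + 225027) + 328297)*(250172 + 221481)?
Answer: 10374444942147/67 ≈ 1.5484e+11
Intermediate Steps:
((13634 + 180966)/(241159 + 225027) + 328297)*(250172 + 221481) = (194600/466186 + 328297)*471653 = (194600*(1/466186) + 328297)*471653 = (13900/33299 + 328297)*471653 = (10931975703/33299)*471653 = 10374444942147/67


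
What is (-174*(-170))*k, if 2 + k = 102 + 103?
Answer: 6004740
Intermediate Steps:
k = 203 (k = -2 + (102 + 103) = -2 + 205 = 203)
(-174*(-170))*k = -174*(-170)*203 = 29580*203 = 6004740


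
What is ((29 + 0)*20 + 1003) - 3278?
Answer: -1695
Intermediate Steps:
((29 + 0)*20 + 1003) - 3278 = (29*20 + 1003) - 3278 = (580 + 1003) - 3278 = 1583 - 3278 = -1695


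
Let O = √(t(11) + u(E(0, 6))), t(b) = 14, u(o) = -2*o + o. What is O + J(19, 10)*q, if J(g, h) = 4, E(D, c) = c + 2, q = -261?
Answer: -1044 + √6 ≈ -1041.6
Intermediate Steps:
E(D, c) = 2 + c
u(o) = -o
O = √6 (O = √(14 - (2 + 6)) = √(14 - 1*8) = √(14 - 8) = √6 ≈ 2.4495)
O + J(19, 10)*q = √6 + 4*(-261) = √6 - 1044 = -1044 + √6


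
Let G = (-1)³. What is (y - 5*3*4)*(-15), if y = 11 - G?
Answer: 720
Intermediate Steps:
G = -1
y = 12 (y = 11 - 1*(-1) = 11 + 1 = 12)
(y - 5*3*4)*(-15) = (12 - 5*3*4)*(-15) = (12 - 15*4)*(-15) = (12 - 60)*(-15) = -48*(-15) = 720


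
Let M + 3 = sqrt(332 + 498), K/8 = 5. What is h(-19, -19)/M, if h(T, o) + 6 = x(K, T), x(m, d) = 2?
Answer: -12/821 - 4*sqrt(830)/821 ≈ -0.15498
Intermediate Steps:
K = 40 (K = 8*5 = 40)
h(T, o) = -4 (h(T, o) = -6 + 2 = -4)
M = -3 + sqrt(830) (M = -3 + sqrt(332 + 498) = -3 + sqrt(830) ≈ 25.810)
h(-19, -19)/M = -4/(-3 + sqrt(830))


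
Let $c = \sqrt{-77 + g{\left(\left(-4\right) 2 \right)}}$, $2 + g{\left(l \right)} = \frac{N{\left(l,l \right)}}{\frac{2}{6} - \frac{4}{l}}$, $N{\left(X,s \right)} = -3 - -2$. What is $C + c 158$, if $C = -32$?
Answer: $-32 + \frac{158 i \sqrt{2005}}{5} \approx -32.0 + 1415.0 i$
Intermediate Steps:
$N{\left(X,s \right)} = -1$ ($N{\left(X,s \right)} = -3 + 2 = -1$)
$g{\left(l \right)} = -2 - \frac{1}{\frac{1}{3} - \frac{4}{l}}$ ($g{\left(l \right)} = -2 - \frac{1}{\frac{2}{6} - \frac{4}{l}} = -2 - \frac{1}{2 \cdot \frac{1}{6} - \frac{4}{l}} = -2 - \frac{1}{\frac{1}{3} - \frac{4}{l}}$)
$c = \frac{i \sqrt{2005}}{5}$ ($c = \sqrt{-77 + \frac{24 - 5 \left(\left(-4\right) 2\right)}{-12 - 8}} = \sqrt{-77 + \frac{24 - -40}{-12 - 8}} = \sqrt{-77 + \frac{24 + 40}{-20}} = \sqrt{-77 - \frac{16}{5}} = \sqrt{- \frac{401}{5}} = \frac{i \sqrt{2005}}{5} \approx 8.9554 i$)
$C + c 158 = -32 + \frac{i \sqrt{2005}}{5} \cdot 158 = -32 + \frac{158 i \sqrt{2005}}{5}$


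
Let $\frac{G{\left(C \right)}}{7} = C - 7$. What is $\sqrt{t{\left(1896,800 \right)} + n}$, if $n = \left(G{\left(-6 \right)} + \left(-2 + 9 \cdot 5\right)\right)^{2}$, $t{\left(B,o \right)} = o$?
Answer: $4 \sqrt{194} \approx 55.714$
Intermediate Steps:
$G{\left(C \right)} = -49 + 7 C$ ($G{\left(C \right)} = 7 \left(C - 7\right) = 7 \left(-7 + C\right) = -49 + 7 C$)
$n = 2304$ ($n = \left(\left(-49 + 7 \left(-6\right)\right) + \left(-2 + 9 \cdot 5\right)\right)^{2} = \left(\left(-49 - 42\right) + \left(-2 + 45\right)\right)^{2} = \left(-91 + 43\right)^{2} = \left(-48\right)^{2} = 2304$)
$\sqrt{t{\left(1896,800 \right)} + n} = \sqrt{800 + 2304} = \sqrt{3104} = 4 \sqrt{194}$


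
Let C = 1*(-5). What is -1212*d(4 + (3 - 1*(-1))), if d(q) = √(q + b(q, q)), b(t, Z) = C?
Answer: -1212*√3 ≈ -2099.2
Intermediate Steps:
C = -5
b(t, Z) = -5
d(q) = √(-5 + q) (d(q) = √(q - 5) = √(-5 + q))
-1212*d(4 + (3 - 1*(-1))) = -1212*√(-5 + (4 + (3 - 1*(-1)))) = -1212*√(-5 + (4 + (3 + 1))) = -1212*√(-5 + (4 + 4)) = -1212*√(-5 + 8) = -1212*√3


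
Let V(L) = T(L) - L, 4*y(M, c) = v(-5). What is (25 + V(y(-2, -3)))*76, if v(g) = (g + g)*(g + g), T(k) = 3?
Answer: 228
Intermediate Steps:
v(g) = 4*g**2 (v(g) = (2*g)*(2*g) = 4*g**2)
y(M, c) = 25 (y(M, c) = (4*(-5)**2)/4 = (4*25)/4 = (1/4)*100 = 25)
V(L) = 3 - L
(25 + V(y(-2, -3)))*76 = (25 + (3 - 1*25))*76 = (25 + (3 - 25))*76 = (25 - 22)*76 = 3*76 = 228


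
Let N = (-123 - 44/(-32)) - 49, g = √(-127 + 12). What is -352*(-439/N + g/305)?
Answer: -1236224/1365 - 352*I*√115/305 ≈ -905.66 - 12.376*I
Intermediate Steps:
g = I*√115 (g = √(-115) = I*√115 ≈ 10.724*I)
N = -1365/8 (N = (-123 - 44*(-1/32)) - 49 = (-123 + 11/8) - 49 = -973/8 - 49 = -1365/8 ≈ -170.63)
-352*(-439/N + g/305) = -352*(-439/(-1365/8) + (I*√115)/305) = -352*(-439*(-8/1365) + (I*√115)*(1/305)) = -352*(3512/1365 + I*√115/305) = -1236224/1365 - 352*I*√115/305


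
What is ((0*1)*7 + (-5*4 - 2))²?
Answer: 484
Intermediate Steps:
((0*1)*7 + (-5*4 - 2))² = (0*7 + (-20 - 2))² = (0 - 22)² = (-22)² = 484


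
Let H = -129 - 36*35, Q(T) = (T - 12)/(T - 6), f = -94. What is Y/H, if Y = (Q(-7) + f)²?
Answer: -482403/78247 ≈ -6.1651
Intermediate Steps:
Q(T) = (-12 + T)/(-6 + T)
Y = 1447209/169 (Y = ((-12 - 7)/(-6 - 7) - 94)² = (-19/(-13) - 94)² = (-1/13*(-19) - 94)² = (19/13 - 94)² = (-1203/13)² = 1447209/169 ≈ 8563.4)
H = -1389 (H = -129 - 1260 = -1389)
Y/H = (1447209/169)/(-1389) = (1447209/169)*(-1/1389) = -482403/78247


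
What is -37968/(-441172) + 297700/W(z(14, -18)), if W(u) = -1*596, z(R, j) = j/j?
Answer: -8207142217/16433657 ≈ -499.41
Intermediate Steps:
z(R, j) = 1
W(u) = -596
-37968/(-441172) + 297700/W(z(14, -18)) = -37968/(-441172) + 297700/(-596) = -37968*(-1/441172) + 297700*(-1/596) = 9492/110293 - 74425/149 = -8207142217/16433657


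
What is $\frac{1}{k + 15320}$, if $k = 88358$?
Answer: $\frac{1}{103678} \approx 9.6452 \cdot 10^{-6}$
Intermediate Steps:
$\frac{1}{k + 15320} = \frac{1}{88358 + 15320} = \frac{1}{103678}$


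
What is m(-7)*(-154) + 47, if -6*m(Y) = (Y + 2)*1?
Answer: -244/3 ≈ -81.333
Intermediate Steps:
m(Y) = -⅓ - Y/6 (m(Y) = -(Y + 2)/6 = -(2 + Y)/6 = -⅓ - Y/6)
m(-7)*(-154) + 47 = (-⅓ - ⅙*(-7))*(-154) + 47 = (-⅓ + 7/6)*(-154) + 47 = (⅚)*(-154) + 47 = -385/3 + 47 = -244/3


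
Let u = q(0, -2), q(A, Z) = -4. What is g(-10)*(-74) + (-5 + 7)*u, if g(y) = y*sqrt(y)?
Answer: -8 + 740*I*sqrt(10) ≈ -8.0 + 2340.1*I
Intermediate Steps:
g(y) = y**(3/2)
u = -4
g(-10)*(-74) + (-5 + 7)*u = (-10)**(3/2)*(-74) + (-5 + 7)*(-4) = -10*I*sqrt(10)*(-74) + 2*(-4) = 740*I*sqrt(10) - 8 = -8 + 740*I*sqrt(10)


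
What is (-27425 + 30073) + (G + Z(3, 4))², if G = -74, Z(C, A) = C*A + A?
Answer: 6012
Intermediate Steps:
Z(C, A) = A + A*C (Z(C, A) = A*C + A = A + A*C)
(-27425 + 30073) + (G + Z(3, 4))² = (-27425 + 30073) + (-74 + 4*(1 + 3))² = 2648 + (-74 + 4*4)² = 2648 + (-74 + 16)² = 2648 + (-58)² = 2648 + 3364 = 6012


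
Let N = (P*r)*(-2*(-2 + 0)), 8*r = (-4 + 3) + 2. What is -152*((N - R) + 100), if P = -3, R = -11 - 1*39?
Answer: -22572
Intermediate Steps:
R = -50 (R = -11 - 39 = -50)
r = ⅛ (r = ((-4 + 3) + 2)/8 = (-1 + 2)/8 = (⅛)*1 = ⅛ ≈ 0.12500)
N = -3/2 (N = (-3*⅛)*(-2*(-2 + 0)) = -(-3)*(-2)/4 = -3/8*4 = -3/2 ≈ -1.5000)
-152*((N - R) + 100) = -152*((-3/2 - 1*(-50)) + 100) = -152*((-3/2 + 50) + 100) = -152*(97/2 + 100) = -152*297/2 = -22572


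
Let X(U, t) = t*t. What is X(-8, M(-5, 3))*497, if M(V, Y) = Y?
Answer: 4473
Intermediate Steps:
X(U, t) = t**2
X(-8, M(-5, 3))*497 = 3**2*497 = 9*497 = 4473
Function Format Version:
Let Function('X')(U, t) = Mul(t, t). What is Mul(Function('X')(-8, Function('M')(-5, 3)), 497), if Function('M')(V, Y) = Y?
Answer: 4473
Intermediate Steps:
Function('X')(U, t) = Pow(t, 2)
Mul(Function('X')(-8, Function('M')(-5, 3)), 497) = Mul(Pow(3, 2), 497) = Mul(9, 497) = 4473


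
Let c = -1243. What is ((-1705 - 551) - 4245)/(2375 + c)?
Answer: -6501/1132 ≈ -5.7429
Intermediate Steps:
((-1705 - 551) - 4245)/(2375 + c) = ((-1705 - 551) - 4245)/(2375 - 1243) = (-2256 - 4245)/1132 = -6501*1/1132 = -6501/1132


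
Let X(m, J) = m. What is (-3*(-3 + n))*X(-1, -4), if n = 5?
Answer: 6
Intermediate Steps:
(-3*(-3 + n))*X(-1, -4) = -3*(-3 + 5)*(-1) = -3*2*(-1) = -6*(-1) = 6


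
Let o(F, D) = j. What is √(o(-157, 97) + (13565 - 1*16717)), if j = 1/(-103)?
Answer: 3*I*√3715519/103 ≈ 56.143*I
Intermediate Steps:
j = -1/103 ≈ -0.0097087
o(F, D) = -1/103
√(o(-157, 97) + (13565 - 1*16717)) = √(-1/103 + (13565 - 1*16717)) = √(-1/103 + (13565 - 16717)) = √(-1/103 - 3152) = √(-324657/103) = 3*I*√3715519/103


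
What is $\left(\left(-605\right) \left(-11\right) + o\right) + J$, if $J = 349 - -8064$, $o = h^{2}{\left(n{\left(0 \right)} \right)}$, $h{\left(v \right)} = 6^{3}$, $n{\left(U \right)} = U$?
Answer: $61724$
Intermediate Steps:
$h{\left(v \right)} = 216$
$o = 46656$ ($o = 216^{2} = 46656$)
$J = 8413$ ($J = 349 + 8064 = 8413$)
$\left(\left(-605\right) \left(-11\right) + o\right) + J = \left(\left(-605\right) \left(-11\right) + 46656\right) + 8413 = \left(6655 + 46656\right) + 8413 = 53311 + 8413 = 61724$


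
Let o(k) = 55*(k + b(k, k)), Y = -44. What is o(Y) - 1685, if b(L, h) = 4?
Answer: -3885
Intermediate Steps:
o(k) = 220 + 55*k (o(k) = 55*(k + 4) = 55*(4 + k) = 220 + 55*k)
o(Y) - 1685 = (220 + 55*(-44)) - 1685 = (220 - 2420) - 1685 = -2200 - 1685 = -3885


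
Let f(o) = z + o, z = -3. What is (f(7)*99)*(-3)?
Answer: -1188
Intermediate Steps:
f(o) = -3 + o
(f(7)*99)*(-3) = ((-3 + 7)*99)*(-3) = (4*99)*(-3) = 396*(-3) = -1188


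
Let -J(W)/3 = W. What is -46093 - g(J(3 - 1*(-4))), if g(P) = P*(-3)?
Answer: -46156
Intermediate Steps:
J(W) = -3*W
g(P) = -3*P
-46093 - g(J(3 - 1*(-4))) = -46093 - (-3)*(-3*(3 - 1*(-4))) = -46093 - (-3)*(-3*(3 + 4)) = -46093 - (-3)*(-3*7) = -46093 - (-3)*(-21) = -46093 - 1*63 = -46093 - 63 = -46156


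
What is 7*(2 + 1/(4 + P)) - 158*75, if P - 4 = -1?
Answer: -11835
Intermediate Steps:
P = 3 (P = 4 - 1 = 3)
7*(2 + 1/(4 + P)) - 158*75 = 7*(2 + 1/(4 + 3)) - 158*75 = 7*(2 + 1/7) - 11850 = 7*(2 + ⅐) - 11850 = 7*(15/7) - 11850 = 15 - 11850 = -11835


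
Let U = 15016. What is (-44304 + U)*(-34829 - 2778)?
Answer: 1101433816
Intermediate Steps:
(-44304 + U)*(-34829 - 2778) = (-44304 + 15016)*(-34829 - 2778) = -29288*(-37607) = 1101433816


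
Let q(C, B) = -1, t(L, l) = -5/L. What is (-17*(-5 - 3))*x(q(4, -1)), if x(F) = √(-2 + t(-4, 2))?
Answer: 68*I*√3 ≈ 117.78*I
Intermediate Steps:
x(F) = I*√3/2 (x(F) = √(-2 - 5/(-4)) = √(-2 - 5*(-¼)) = √(-2 + 5/4) = √(-¾) = I*√3/2)
(-17*(-5 - 3))*x(q(4, -1)) = (-17*(-5 - 3))*(I*√3/2) = (-17*(-8))*(I*√3/2) = 136*(I*√3/2) = 68*I*√3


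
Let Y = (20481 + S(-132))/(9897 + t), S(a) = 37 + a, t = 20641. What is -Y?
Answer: -10193/15269 ≈ -0.66756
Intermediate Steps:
Y = 10193/15269 (Y = (20481 + (37 - 132))/(9897 + 20641) = (20481 - 95)/30538 = 20386*(1/30538) = 10193/15269 ≈ 0.66756)
-Y = -1*10193/15269 = -10193/15269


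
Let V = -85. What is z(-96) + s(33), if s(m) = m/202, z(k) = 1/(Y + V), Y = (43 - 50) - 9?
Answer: 31/202 ≈ 0.15347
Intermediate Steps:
Y = -16 (Y = -7 - 9 = -16)
z(k) = -1/101 (z(k) = 1/(-16 - 85) = 1/(-101) = -1/101)
s(m) = m/202 (s(m) = m*(1/202) = m/202)
z(-96) + s(33) = -1/101 + (1/202)*33 = -1/101 + 33/202 = 31/202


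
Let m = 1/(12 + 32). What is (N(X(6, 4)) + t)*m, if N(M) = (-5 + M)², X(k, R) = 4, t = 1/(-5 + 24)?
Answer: 5/209 ≈ 0.023923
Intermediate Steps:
m = 1/44 ≈ 0.022727
t = 1/19 ≈ 0.052632
(N(X(6, 4)) + t)*m = ((-5 + 4)² + 1/19)*(1/44) = ((-1)² + 1/19)*(1/44) = (1 + 1/19)*(1/44) = (20/19)*(1/44) = 5/209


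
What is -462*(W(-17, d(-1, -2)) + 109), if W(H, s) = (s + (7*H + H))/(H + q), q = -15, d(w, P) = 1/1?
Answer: -836913/16 ≈ -52307.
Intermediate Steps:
d(w, P) = 1
W(H, s) = (s + 8*H)/(-15 + H) (W(H, s) = (s + (7*H + H))/(H - 15) = (s + 8*H)/(-15 + H))
-462*(W(-17, d(-1, -2)) + 109) = -462*((1 + 8*(-17))/(-15 - 17) + 109) = -462*((1 - 136)/(-32) + 109) = -462*(-1/32*(-135) + 109) = -462*(135/32 + 109) = -462*3623/32 = -836913/16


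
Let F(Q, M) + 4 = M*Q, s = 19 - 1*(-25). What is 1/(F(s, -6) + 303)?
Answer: 1/35 ≈ 0.028571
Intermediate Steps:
s = 44 (s = 19 + 25 = 44)
F(Q, M) = -4 + M*Q
1/(F(s, -6) + 303) = 1/((-4 - 6*44) + 303) = 1/((-4 - 264) + 303) = 1/(-268 + 303) = 1/35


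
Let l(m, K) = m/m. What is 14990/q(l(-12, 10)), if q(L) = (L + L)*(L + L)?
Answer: 7495/2 ≈ 3747.5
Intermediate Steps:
l(m, K) = 1
q(L) = 4*L**2 (q(L) = (2*L)*(2*L) = 4*L**2)
14990/q(l(-12, 10)) = 14990/((4*1**2)) = 14990/((4*1)) = 14990/4 = 14990*(1/4) = 7495/2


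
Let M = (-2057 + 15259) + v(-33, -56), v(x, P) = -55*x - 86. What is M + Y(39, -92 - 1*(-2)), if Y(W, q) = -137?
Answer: 14794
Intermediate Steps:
v(x, P) = -86 - 55*x
M = 14931 (M = (-2057 + 15259) + (-86 - 55*(-33)) = 13202 + (-86 + 1815) = 13202 + 1729 = 14931)
M + Y(39, -92 - 1*(-2)) = 14931 - 137 = 14794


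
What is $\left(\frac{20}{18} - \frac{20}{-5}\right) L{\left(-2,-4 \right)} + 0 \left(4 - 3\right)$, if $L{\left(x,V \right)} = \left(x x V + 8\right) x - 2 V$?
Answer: $\frac{368}{3} \approx 122.67$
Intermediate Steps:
$L{\left(x,V \right)} = - 2 V + x \left(8 + V x^{2}\right)$ ($L{\left(x,V \right)} = \left(x^{2} V + 8\right) x - 2 V = \left(V x^{2} + 8\right) x - 2 V = \left(8 + V x^{2}\right) x - 2 V = x \left(8 + V x^{2}\right) - 2 V = - 2 V + x \left(8 + V x^{2}\right)$)
$\left(\frac{20}{18} - \frac{20}{-5}\right) L{\left(-2,-4 \right)} + 0 \left(4 - 3\right) = \left(\frac{20}{18} - \frac{20}{-5}\right) \left(\left(-2\right) \left(-4\right) + 8 \left(-2\right) - 4 \left(-2\right)^{3}\right) + 0 \left(4 - 3\right) = \left(20 \cdot \frac{1}{18} - -4\right) \left(8 - 16 - -32\right) + 0 \cdot 1 = \left(\frac{10}{9} + 4\right) \left(8 - 16 + 32\right) + 0 = \frac{46}{9} \cdot 24 + 0 = \frac{368}{3} + 0 = \frac{368}{3}$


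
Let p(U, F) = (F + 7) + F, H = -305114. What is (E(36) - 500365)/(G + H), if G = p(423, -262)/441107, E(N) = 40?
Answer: 44139371955/26917584343 ≈ 1.6398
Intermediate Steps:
p(U, F) = 7 + 2*F (p(U, F) = (7 + F) + F = 7 + 2*F)
G = -517/441107 (G = (7 + 2*(-262))/441107 = (7 - 524)*(1/441107) = -517*1/441107 = -517/441107 ≈ -0.0011721)
(E(36) - 500365)/(G + H) = (40 - 500365)/(-517/441107 - 305114) = -500325/(-134587921715/441107) = -500325*(-441107/134587921715) = 44139371955/26917584343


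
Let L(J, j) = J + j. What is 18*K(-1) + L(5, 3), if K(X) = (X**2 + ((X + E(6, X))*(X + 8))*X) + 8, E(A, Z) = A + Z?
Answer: -334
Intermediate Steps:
K(X) = 8 + X**2 + X*(6 + 2*X)*(8 + X) (K(X) = (X**2 + ((X + (6 + X))*(X + 8))*X) + 8 = (X**2 + ((6 + 2*X)*(8 + X))*X) + 8 = (X**2 + X*(6 + 2*X)*(8 + X)) + 8 = 8 + X**2 + X*(6 + 2*X)*(8 + X))
18*K(-1) + L(5, 3) = 18*(8 + 2*(-1)**3 + 23*(-1)**2 + 48*(-1)) + (5 + 3) = 18*(8 + 2*(-1) + 23*1 - 48) + 8 = 18*(8 - 2 + 23 - 48) + 8 = 18*(-19) + 8 = -342 + 8 = -334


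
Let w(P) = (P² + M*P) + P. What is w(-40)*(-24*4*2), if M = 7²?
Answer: 76800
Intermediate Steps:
M = 49
w(P) = P² + 50*P (w(P) = (P² + 49*P) + P = P² + 50*P)
w(-40)*(-24*4*2) = (-40*(50 - 40))*(-24*4*2) = (-40*10)*(-4*24*2) = -(-38400)*2 = -400*(-192) = 76800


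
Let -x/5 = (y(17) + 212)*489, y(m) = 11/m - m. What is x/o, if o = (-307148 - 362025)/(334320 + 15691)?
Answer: 2846313952770/11375941 ≈ 2.5020e+5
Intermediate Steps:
y(m) = -m + 11/m
o = -669173/350011 ≈ -1.9119
x = -8132070/17 (x = -5*((-1*17 + 11/17) + 212)*489 = -5*((-17 + 11*(1/17)) + 212)*489 = -5*((-17 + 11/17) + 212)*489 = -5*(-278/17 + 212)*489 = -16630*489/17 = -5*1626414/17 = -8132070/17 ≈ -4.7836e+5)
x/o = -8132070/(17*(-669173/350011)) = -8132070/17*(-350011/669173) = 2846313952770/11375941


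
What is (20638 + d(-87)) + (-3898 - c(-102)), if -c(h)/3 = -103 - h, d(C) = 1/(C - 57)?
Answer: 2410127/144 ≈ 16737.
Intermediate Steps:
d(C) = 1/(-57 + C)
c(h) = 309 + 3*h (c(h) = -3*(-103 - h) = 309 + 3*h)
(20638 + d(-87)) + (-3898 - c(-102)) = (20638 + 1/(-57 - 87)) + (-3898 - (309 + 3*(-102))) = (20638 + 1/(-144)) + (-3898 - (309 - 306)) = (20638 - 1/144) + (-3898 - 1*3) = 2971871/144 + (-3898 - 3) = 2971871/144 - 3901 = 2410127/144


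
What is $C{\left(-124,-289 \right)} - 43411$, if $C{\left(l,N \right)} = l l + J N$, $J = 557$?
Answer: $-189008$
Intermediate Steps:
$C{\left(l,N \right)} = l^{2} + 557 N$ ($C{\left(l,N \right)} = l l + 557 N = l^{2} + 557 N$)
$C{\left(-124,-289 \right)} - 43411 = \left(\left(-124\right)^{2} + 557 \left(-289\right)\right) - 43411 = \left(15376 - 160973\right) - 43411 = -145597 - 43411 = -189008$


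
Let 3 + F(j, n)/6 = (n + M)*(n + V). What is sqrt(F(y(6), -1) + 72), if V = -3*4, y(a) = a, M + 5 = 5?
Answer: 2*sqrt(33) ≈ 11.489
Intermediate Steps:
M = 0 (M = -5 + 5 = 0)
V = -12
F(j, n) = -18 + 6*n*(-12 + n) (F(j, n) = -18 + 6*((n + 0)*(n - 12)) = -18 + 6*(n*(-12 + n)) = -18 + 6*n*(-12 + n))
sqrt(F(y(6), -1) + 72) = sqrt((-18 - 72*(-1) + 6*(-1)**2) + 72) = sqrt((-18 + 72 + 6*1) + 72) = sqrt((-18 + 72 + 6) + 72) = sqrt(60 + 72) = sqrt(132) = 2*sqrt(33)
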